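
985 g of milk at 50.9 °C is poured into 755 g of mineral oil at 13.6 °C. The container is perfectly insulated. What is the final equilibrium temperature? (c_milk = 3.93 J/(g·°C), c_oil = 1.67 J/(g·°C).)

T_f ≈ 41.7 °C

Let T be the final temperature. ΣQ_i = 0:
985*3.93*(T − 50.9) + 755*1.67*(T − 13.6) = 0
3871.1(T − 50.9) + 1260.8(T − 13.6) = 0
5131.9 T = 214184
T = 214184/5131.9 ≈ 41.74 °C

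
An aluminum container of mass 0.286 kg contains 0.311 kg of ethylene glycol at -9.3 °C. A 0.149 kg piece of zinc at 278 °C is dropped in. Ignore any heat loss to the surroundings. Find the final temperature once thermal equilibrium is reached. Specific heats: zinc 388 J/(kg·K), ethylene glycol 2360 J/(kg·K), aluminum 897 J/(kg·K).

T_f ≈ 6.5 °C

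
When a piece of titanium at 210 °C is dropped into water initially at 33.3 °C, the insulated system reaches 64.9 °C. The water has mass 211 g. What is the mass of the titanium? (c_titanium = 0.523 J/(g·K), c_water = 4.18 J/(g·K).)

m ≈ 367 g

Conservation of energy gives ΣQ = 0:
m·0.523·(64.9 − 210) + 211·4.18·(64.9 − 33.3) = 0
-75.89 m = -27871
m = -27871/-75.89 ≈ 367.3 g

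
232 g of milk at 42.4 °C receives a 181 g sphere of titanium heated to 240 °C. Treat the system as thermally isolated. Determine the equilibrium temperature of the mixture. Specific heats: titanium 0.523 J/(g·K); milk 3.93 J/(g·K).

T_f ≈ 61.0 °C

Heat gained plus heat lost sum to zero:
181·0.523·(T − 240) + 232·3.93·(T − 42.4) = 0
(94.66 + 911.76) T = 94.66·240 + 911.76·42.4
T = 61378/1006.4 ≈ 60.99 °C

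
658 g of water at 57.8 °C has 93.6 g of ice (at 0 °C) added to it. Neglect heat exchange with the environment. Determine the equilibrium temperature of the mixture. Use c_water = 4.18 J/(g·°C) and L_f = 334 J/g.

T_f ≈ 40.7 °C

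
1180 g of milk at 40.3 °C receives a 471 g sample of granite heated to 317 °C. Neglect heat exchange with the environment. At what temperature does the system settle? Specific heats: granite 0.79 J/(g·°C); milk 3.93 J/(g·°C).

T_f is the heat-capacity-weighted average of the initial temperatures:
T_f = (372.09·317 + 4637.4·40.3) / (372.09 + 4637.4)
    = 304840 / 5009.5 ≈ 60.85 °C

T_f ≈ 60.9 °C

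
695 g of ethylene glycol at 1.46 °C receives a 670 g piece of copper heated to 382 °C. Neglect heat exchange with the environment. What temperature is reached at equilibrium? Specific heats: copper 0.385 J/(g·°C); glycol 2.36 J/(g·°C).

T_f ≈ 53.2 °C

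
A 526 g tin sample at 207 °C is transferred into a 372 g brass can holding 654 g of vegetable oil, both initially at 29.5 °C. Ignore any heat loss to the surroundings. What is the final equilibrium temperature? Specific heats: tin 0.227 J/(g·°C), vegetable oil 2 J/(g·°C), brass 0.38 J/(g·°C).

T_f ≈ 43.0 °C

Taking heat into each body as positive, Σ m c ΔT = 0:
526*0.227*(T − 207) + 654*2*(T − 29.5) + 372*0.38*(T − 29.5) = 0
119.4(T − 207) + 1308(T − 29.5) + 141.36(T − 29.5) = 0
(119.4 + 1308 + 141.36) T = 119.4*207 + 1308*29.5 + 141.36*29.5
T = 67472 / 1568.8 = 43 °C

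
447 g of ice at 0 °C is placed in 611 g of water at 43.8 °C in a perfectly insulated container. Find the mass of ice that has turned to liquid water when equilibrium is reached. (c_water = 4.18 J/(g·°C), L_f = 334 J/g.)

m_melted ≈ 335 g

Heat available from the water dropping to 0 °C: 611·4.18·43.8 = 111864 J.
Melting all 447 g of ice would need 447·334 = 149298 J.
Since 111864 < 149298 J, not all the ice melts; equilibrium is at 0 °C.
Mass melted = 111864/334 ≈ 334.9 g.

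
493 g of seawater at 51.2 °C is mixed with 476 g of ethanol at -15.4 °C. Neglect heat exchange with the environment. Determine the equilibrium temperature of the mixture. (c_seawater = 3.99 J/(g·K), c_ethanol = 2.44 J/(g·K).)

Setting the total heat transfer to zero:
493*3.99*(T − 51.2) + 476*2.44*(T − (-15.4)) = 0
1967.1(T − 51.2) + 1161.4(T − (-15.4)) = 0
(1967.1 + 1161.4) T = 1967.1*51.2 + 1161.4*(-15.4)
T ≈ 26.48 °C

T_f ≈ 26.5 °C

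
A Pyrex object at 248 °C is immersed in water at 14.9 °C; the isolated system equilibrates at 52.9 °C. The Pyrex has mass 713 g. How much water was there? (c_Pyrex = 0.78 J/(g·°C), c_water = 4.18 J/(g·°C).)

|Q_Pyrex| = |Q_water|:
713×0.78×(248 − 52.9) = m×4.18×(52.9 − 14.9)
158.84 m = 108503  ⇒  m ≈ 683.1 g

m ≈ 683 g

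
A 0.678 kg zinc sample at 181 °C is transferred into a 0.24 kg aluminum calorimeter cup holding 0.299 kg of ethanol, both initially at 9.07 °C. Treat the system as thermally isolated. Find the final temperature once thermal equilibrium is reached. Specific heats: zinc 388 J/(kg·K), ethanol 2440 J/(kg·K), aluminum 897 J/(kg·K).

T_f ≈ 46.5 °C

Let T be the final temperature. ΣQ_i = 0:
0.678×388×(T − 181) + 0.299×2440×(T − 9.07) + 0.24×897×(T − 9.07) = 0
263.06(T − 181) + 729.56(T − 9.07) + 215.28(T − 9.07) = 0
1207.9 T = 56184
T ≈ 46.51 °C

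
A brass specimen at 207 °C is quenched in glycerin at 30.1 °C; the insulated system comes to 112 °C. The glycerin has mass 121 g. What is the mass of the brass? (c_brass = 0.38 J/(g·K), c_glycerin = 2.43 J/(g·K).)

m ≈ 667 g

Heat lost by the brass = heat gained by the glycerin:
m×0.38×(207 − 112) = 121×2.43×(112 − 30.1)
36.1 m = 24081  ⇒  m ≈ 667.1 g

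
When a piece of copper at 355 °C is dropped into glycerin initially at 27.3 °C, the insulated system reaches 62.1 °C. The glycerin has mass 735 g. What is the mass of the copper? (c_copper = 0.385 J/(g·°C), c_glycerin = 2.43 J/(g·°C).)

m ≈ 551 g

Heat lost by the copper = heat gained by the glycerin:
m×0.385×(355 − 62.1) = 735×2.43×(62.1 − 27.3)
112.77 m = 62155  ⇒  m ≈ 551.2 g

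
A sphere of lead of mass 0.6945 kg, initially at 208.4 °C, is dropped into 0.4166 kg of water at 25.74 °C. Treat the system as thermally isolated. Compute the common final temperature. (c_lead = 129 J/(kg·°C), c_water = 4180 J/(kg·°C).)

T_f ≈ 34.7 °C

T_f is the heat-capacity-weighted average of the initial temperatures:
T_f = (89.59·208.4 + 1741.4·25.74) / (89.59 + 1741.4)
    = 63494 / 1831 ≈ 34.68 °C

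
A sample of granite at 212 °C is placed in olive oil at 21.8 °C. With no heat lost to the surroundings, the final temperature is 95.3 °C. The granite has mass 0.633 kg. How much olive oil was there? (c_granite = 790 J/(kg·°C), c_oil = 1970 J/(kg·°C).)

Energy conservation, ΣQ = 0:
0.633·790·(95.3 − 212) + m·1970·(95.3 − 21.8) = 0
144795 m = 58358
m = 58358/144795 ≈ 0.403 kg

m ≈ 0.403 kg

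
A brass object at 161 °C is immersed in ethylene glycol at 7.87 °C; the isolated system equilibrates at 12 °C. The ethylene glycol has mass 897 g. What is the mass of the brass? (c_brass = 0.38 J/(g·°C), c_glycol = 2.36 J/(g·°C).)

m ≈ 154 g

Energy conservation, ΣQ = 0:
m·0.38·(12 − 161) + 897·2.36·(12 − 7.87) = 0
-56.62 m = -8742.9
m = -8742.9/-56.62 ≈ 154.4 g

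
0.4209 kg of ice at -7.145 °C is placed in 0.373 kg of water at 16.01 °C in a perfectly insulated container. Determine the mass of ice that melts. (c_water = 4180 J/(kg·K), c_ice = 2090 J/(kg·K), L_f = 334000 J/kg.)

Cooling the water to 0 °C releases 0.373·4180·16.01 = 24962 J.
Warming the ice to 0 °C takes 0.4209·2090·7.145 = 6285.3 J, leaving 18677 J for melting.
Fully melting the ice requires m_ice L_f = 0.4209·334000 = 140581 J.
Since 18677 < 140581 J, not all the ice melts; equilibrium is at 0 °C.
Mass melted = 18677/334000 ≈ 0.05592 kg.

m_melted ≈ 0.0559 kg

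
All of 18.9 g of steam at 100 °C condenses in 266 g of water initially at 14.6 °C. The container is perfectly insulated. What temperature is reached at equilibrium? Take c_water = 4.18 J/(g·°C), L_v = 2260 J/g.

Setting the total heat transfer to zero:
latent heat released on condensation: 18.9×2260 = 42714
  condensate cools 100→T: 18.9×4.18×(T − 100) = 79(T − 100)
  original water: 1111.9(T − 14.6)
1190.9 T = 42714 + 7900.2 + 16233 = 66848
T ≈ 56.13 °C, under the boiling point, so the assumption holds.

T_f ≈ 56.1 °C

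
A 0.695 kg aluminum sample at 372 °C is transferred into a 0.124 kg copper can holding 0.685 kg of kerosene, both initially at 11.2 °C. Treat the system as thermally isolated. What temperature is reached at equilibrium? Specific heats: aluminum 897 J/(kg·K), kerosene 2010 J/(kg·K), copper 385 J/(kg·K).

T_f is the heat-capacity-weighted average of the initial temperatures:
T_f = (623.41*372 + 1376.9*11.2 + 47.74*11.2) / (623.41 + 1376.9 + 47.74)
    = 247866 / 2048 ≈ 121.03 °C

T_f ≈ 121.0 °C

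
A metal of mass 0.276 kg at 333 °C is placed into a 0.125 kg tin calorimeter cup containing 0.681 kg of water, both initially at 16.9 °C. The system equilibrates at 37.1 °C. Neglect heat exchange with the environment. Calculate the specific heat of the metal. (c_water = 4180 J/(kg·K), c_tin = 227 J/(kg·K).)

c ≈ 711 J/(kg·K)

Setting the total heat transfer to zero:
0.276·c·(37.1 − 333) + 0.681·4180·(37.1 − 16.9) + 0.125·227·(37.1 − 16.9) = 0
-81.67 c = -58074
c = -58074/-81.67 ≈ 711.1 J/(kg·K)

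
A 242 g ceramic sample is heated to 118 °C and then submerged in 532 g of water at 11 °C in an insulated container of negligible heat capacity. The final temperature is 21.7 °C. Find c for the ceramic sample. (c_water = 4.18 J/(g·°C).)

Energy conservation, ΣQ = 0:
242·c·(21.7 − 118) + 532·4.18·(21.7 − 11) = 0
-23305 c = -23794
c = -23794/-23305 ≈ 1.021 J/(g·°C)

c ≈ 1.02 J/(g·°C)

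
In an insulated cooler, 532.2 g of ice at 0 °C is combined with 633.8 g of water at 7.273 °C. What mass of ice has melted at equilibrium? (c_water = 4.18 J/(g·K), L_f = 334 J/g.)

m_melted ≈ 57.7 g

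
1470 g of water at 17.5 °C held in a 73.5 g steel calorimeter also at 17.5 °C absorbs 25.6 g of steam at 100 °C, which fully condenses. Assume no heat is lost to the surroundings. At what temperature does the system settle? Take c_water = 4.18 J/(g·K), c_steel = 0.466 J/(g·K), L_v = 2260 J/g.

T_f ≈ 28.1 °C

Energy balance with sensible and latent terms:
latent heat released on condensation: 25.6·2260 = 57856; condensate cools 100→T: 25.6·4.18·(T − 100) = 107.01(T − 100); water warms: 1470·4.18·(T − 17.5) = 6144.6(T − 17.5); cup: 34.25(T − 17.5)
6285.9 T = 57856 + 10701 + 108130 = 176687
T ≈ 28.11 °C, under the boiling point, so the assumption holds.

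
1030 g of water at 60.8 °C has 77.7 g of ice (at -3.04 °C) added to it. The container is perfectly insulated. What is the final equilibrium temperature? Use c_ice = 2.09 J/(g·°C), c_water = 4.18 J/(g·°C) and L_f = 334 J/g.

T_f ≈ 50.8 °C

Let T be the final temperature. ΣQ_i = 0:
ice -3.04→0 °C: 77.7×2.09×3.04 = 493.67
  fusion: m_ice L_f = 77.7×334 = 25952
  meltwater 0→T: 77.7×4.18×T = 324.79 T
  water: 4305.4(T − 60.8)
4630.2 T = 261768 − 26445 = 235323
T ≈ 50.82 °C (positive, so assuming full melt was valid).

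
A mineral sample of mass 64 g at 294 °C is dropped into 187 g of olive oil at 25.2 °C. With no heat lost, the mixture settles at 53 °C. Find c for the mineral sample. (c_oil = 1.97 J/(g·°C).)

m_s c (T_s − T_f) = m_oil c_oil (T_f − T_0):
64×c×(294 − 53) = 187×1.97×(53 − 25.2)
15424 c = 10241  ⇒  c ≈ 0.664 J/(g·°C)

c ≈ 0.664 J/(g·°C)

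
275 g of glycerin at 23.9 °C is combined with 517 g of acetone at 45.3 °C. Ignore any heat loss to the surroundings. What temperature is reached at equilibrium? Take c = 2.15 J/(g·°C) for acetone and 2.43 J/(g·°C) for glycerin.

Heat lost by the acetone equals heat gained by the glycerin:
517×2.15×(45.3 − T) = 275×2.43×(T − 23.9)
1111.5(45.3 − T) = 668.25(T − 23.9)
1779.8 T = 66324  ⇒  T ≈ 37.27 °C

T_f ≈ 37.3 °C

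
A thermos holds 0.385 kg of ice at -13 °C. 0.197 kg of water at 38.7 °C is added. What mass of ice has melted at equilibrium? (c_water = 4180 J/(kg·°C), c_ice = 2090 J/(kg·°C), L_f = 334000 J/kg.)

Heat available from the water dropping to 0 °C: 0.197·4180·38.7 = 31868 J.
Warming the ice to 0 °C takes 0.385·2090·13 = 10460 J, leaving 21407 J for melting.
To melt every bit of ice: 0.385·334000 = 128590 J.
That's not enough to melt it all — equilibrium is at 0 °C with ice remaining.
m_melt = 21407 / L_f = 0.06409 kg.

m_melted ≈ 0.0641 kg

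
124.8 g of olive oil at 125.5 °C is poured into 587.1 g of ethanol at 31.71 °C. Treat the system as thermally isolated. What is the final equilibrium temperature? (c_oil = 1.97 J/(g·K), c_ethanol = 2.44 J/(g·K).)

T_f ≈ 45.4 °C

|Q_oil| = |Q_ethanol|:
124.8·1.97·(125.5 − T) = 587.1·2.44·(T − 31.71)
245.86(125.5 − T) = 1432.5(T − 31.71)
1678.4 T = 76280  ⇒  T ≈ 45.45 °C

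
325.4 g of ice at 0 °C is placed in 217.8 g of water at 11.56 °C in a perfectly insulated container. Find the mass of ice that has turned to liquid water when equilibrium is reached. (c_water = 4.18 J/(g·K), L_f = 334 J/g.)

m_melted ≈ 31.5 g

Water can give up m c ΔT = 217.8×4.18×11.56 = 10524 J before reaching 0 °C.
Melting all 325.4 g of ice would need 325.4×334 = 108684 J.
Since 10524 < 108684 J, not all the ice melts; equilibrium is at 0 °C.
m_melt = 10524 / L_f = 31.51 g.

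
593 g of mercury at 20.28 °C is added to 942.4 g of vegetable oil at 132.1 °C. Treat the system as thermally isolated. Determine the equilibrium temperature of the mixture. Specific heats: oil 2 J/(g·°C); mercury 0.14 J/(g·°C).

T_f ≈ 127.4 °C

|Q_oil| = |Q_mercury|:
942.4×2×(132.1 − T) = 593×0.14×(T − 20.28)
1884.8(132.1 − T) = 83.02(T − 20.28)
1967.8 T = 250666  ⇒  T ≈ 127.38 °C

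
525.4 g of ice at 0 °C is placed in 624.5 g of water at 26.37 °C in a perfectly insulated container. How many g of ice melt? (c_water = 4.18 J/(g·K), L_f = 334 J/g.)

m_melted ≈ 206 g

Cooling the water to 0 °C releases 624.5×4.18×26.37 = 68837 J.
Fully melting the ice requires m_ice L_f = 525.4×334 = 175484 J.
Since 68837 < 175484 J, not all the ice melts; equilibrium is at 0 °C.
m_melt = 68837 / L_f = 206.1 g.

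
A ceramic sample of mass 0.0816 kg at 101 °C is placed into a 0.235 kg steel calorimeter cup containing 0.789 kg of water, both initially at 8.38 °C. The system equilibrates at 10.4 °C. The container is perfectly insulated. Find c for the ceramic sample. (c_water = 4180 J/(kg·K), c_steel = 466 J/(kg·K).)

c ≈ 931 J/(kg·K)

Heat gained plus heat lost sum to zero:
0.0816×c×(10.4 − 101) + 0.789×4180×(10.4 − 8.38) + 0.235×466×(10.4 − 8.38) = 0
-7.393 c = -6883.2
c = -6883.2/-7.393 ≈ 931 J/(kg·K)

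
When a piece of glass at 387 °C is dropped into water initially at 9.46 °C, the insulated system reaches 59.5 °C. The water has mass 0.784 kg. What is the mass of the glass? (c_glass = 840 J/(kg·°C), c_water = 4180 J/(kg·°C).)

m ≈ 0.596 kg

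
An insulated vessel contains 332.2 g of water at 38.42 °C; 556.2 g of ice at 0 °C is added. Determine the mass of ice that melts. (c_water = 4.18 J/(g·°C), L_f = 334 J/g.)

m_melted ≈ 160 g

Cooling the water to 0 °C releases 332.2·4.18·38.42 = 53350 J.
Melting all 556.2 g of ice would need 556.2·334 = 185771 J.
Since 53350 < 185771 J, not all the ice melts; equilibrium is at 0 °C.
m_melt = 53350 / L_f = 159.7 g.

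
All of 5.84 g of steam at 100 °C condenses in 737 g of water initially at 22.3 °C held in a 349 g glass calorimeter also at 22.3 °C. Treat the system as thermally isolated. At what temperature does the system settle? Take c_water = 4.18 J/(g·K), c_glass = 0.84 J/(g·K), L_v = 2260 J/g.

T_f ≈ 26.7 °C

Heat gained plus heat lost sum to zero:
latent heat released on condensation: 5.84·2260 = 13198
  condensed water 100 °C→T: 24.41(T − 100)
  original water: 3080.7(T − 22.3)
  cup: 293.16(T − 22.3)
3398.2 T = 13198 + 2441.1 + 75236 = 90876
T ≈ 26.74 °C — below 100 °C, confirming all the steam condensed.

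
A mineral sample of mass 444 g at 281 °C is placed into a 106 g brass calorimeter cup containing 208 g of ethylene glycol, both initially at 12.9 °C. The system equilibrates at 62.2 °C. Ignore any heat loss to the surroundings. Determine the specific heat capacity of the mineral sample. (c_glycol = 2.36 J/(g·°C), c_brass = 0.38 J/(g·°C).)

Conservation of energy gives ΣQ = 0:
444·c·(62.2 − 281) + 208·2.36·(62.2 − 12.9) + 106·0.38·(62.2 − 12.9) = 0
-97147 c = -26186
c = -26186/-97147 ≈ 0.2696 J/(g·°C)

c ≈ 0.27 J/(g·°C)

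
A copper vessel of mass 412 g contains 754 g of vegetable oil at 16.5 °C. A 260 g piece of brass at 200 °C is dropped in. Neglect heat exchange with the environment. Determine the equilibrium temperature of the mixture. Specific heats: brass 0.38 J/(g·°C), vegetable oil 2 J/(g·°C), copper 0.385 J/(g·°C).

Energy conservation, ΣQ = 0:
260*0.38*(T − 200) + 754*2*(T − 16.5) + 412*0.385*(T − 16.5) = 0
(98.8 + 1508 + 158.62) T = 98.8*200 + 1508*16.5 + 158.62*16.5
T ≈ 26.77 °C

T_f ≈ 26.8 °C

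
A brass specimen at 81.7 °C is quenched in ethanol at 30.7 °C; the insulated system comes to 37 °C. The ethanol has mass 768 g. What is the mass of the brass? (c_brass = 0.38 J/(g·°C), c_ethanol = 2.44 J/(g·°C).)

m ≈ 695 g

|Q_brass| = |Q_ethanol|:
m×0.38×(81.7 − 37) = 768×2.44×(37 − 30.7)
16.99 m = 11806  ⇒  m ≈ 695 g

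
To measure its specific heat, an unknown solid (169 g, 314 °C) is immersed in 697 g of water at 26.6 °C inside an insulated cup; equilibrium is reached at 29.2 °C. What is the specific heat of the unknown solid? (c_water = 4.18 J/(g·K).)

c ≈ 0.157 J/(g·K)

Setting the total heat transfer to zero:
169·c·(29.2 − 314) + 697·4.18·(29.2 − 26.6) = 0
-48131 c = -7575
c = -7575/-48131 ≈ 0.1574 J/(g·K)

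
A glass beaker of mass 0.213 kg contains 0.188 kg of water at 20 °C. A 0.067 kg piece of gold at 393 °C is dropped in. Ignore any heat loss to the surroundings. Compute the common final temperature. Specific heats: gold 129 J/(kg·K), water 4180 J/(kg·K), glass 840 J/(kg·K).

T_f ≈ 23.3 °C

Heat gained plus heat lost sum to zero:
0.067·129·(T − 393) + 0.188·4180·(T − 20) + 0.213·840·(T − 20) = 0
(8.643 + 785.84 + 178.92) T = 8.643·393 + 785.84·20 + 178.92·20
T = 22692/973.4 ≈ 23.31 °C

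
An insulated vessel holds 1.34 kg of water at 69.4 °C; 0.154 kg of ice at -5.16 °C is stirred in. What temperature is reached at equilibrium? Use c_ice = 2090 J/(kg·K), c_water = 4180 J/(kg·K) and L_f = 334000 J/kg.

Setting the total heat transfer to zero:
ice -5.16→0 °C: 0.154×2090×5.16 = 1660.8; melt ice: 0.154×334000 = 51436; warm the meltwater: 643.72 T; water: 5601.2(T − 69.4)
6244.9 T = 388723 − 53097 = 335626
T ≈ 53.74 °C. Since T > 0 °C, the all-ice-melts assumption holds.

T_f ≈ 53.7 °C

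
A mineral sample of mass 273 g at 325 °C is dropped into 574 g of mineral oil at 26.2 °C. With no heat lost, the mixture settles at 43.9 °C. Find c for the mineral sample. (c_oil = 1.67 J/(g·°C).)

c ≈ 0.221 J/(g·°C)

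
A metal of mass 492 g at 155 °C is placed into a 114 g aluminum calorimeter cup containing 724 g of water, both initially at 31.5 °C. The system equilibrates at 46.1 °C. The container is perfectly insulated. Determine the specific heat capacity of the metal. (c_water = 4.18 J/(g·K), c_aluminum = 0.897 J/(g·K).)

c ≈ 0.853 J/(g·K)

Heat gained plus heat lost sum to zero:
492×c×(46.1 − 155) + 724×4.18×(46.1 − 31.5) + 114×0.897×(46.1 − 31.5) = 0
-53579 c = -45677
c = -45677/-53579 ≈ 0.8525 J/(g·K)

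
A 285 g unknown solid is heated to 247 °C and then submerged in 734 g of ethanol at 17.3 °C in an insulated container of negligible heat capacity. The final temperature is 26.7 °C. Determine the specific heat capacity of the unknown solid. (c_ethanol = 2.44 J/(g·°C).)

Let T be the final temperature. ΣQ_i = 0:
285·c·(26.7 − 247) + 734·2.44·(26.7 − 17.3) = 0
-62786 c = -16835
c = -16835/-62786 ≈ 0.2681 J/(g·°C)

c ≈ 0.268 J/(g·°C)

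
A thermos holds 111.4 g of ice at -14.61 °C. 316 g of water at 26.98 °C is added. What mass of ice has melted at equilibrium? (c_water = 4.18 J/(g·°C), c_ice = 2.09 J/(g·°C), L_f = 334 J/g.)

Cooling the water to 0 °C releases 316×4.18×26.98 = 35637 J.
Of that, 111.4×2.09×14.61 = 3401.6 J goes to bring the ice to 0 °C, leaving 32236 J.
Fully melting the ice requires m_ice L_f = 111.4×334 = 37208 J.
32236 J < 37208 J, so only part of the ice melts and the system sits at 0 °C.
m_melted×334 = 32236  ⇒  m_melted ≈ 96.51 g.

m_melted ≈ 96.5 g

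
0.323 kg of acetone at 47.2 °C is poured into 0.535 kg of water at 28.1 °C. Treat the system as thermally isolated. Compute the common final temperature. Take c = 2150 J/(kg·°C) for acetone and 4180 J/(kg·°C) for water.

Let T be the final temperature. ΣQ_i = 0:
0.323·2150·(T − 47.2) + 0.535·4180·(T − 28.1) = 0
694.45(T − 47.2) + 2236.3(T − 28.1) = 0
(694.45 + 2236.3) T = 694.45·47.2 + 2236.3·28.1
T ≈ 32.63 °C

T_f ≈ 32.6 °C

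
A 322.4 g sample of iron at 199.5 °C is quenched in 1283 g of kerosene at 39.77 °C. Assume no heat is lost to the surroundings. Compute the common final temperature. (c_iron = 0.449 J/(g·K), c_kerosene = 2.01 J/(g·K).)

T_f ≈ 48.3 °C

T_f is the heat-capacity-weighted average of the initial temperatures:
T_f = (144.76×199.5 + 2578.8×39.77) / (144.76 + 2578.8)
    = 131439 / 2723.6 ≈ 48.26 °C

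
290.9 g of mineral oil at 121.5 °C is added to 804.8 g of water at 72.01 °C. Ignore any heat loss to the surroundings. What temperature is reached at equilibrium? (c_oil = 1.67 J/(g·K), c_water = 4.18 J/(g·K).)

|Q_oil| = |Q_water|:
290.9×1.67×(121.5 − T) = 804.8×4.18×(T − 72.01)
485.8(121.5 − T) = 3364.1(T − 72.01)
3849.9 T = 301271  ⇒  T ≈ 78.25 °C

T_f ≈ 78.3 °C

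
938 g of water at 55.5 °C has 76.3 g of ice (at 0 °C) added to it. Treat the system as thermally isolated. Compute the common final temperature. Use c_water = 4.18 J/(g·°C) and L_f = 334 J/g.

Let T be the final temperature. ΣQ_i = 0:
fusion: m_ice L_f = 76.3·334 = 25484; warm the meltwater: 318.93 T; water cools: 938·4.18·(T − 55.5) = 3920.8(T − 55.5)
4239.8 T = 217607 − 25484 = 192122
T ≈ 45.31 °C — above 0 °C, consistent with complete melting.

T_f ≈ 45.3 °C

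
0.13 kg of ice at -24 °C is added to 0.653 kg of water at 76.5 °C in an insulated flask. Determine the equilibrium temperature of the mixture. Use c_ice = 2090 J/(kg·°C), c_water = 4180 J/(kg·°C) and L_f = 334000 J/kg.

Energy balance with sensible and latent terms:
warm ice to 0 °C: 0.13×2090×(0 − (-24)) = 6520.8; melt ice: 0.13×334000 = 43420; meltwater 0→T: 0.13×4180×T = 543.4 T; water: 2729.5(T − 76.5)
3272.9 T = 208810 − 49941 = 158869
T ≈ 48.54 °C (positive, so assuming full melt was valid).

T_f ≈ 48.5 °C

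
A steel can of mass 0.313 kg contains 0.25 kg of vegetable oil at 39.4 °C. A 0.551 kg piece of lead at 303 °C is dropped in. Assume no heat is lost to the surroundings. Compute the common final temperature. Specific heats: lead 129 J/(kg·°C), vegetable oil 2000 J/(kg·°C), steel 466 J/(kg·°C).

T_f = Σ m_i c_i T_i / Σ m_i c_i:
T_f = (71.08·303 + 500·39.4 + 145.86·39.4) / (71.08 + 500 + 145.86)
    = 46984 / 716.94 ≈ 65.53 °C

T_f ≈ 65.5 °C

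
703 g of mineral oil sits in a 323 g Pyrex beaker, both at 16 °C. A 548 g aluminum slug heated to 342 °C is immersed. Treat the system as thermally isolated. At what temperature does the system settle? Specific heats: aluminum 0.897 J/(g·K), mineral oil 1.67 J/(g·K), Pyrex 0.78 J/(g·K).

With ΣQ=0 the equilibrium temperature is the m·c-weighted mean:
T_f = (491.56×342 + 1174×16 + 251.94×16) / (491.56 + 1174 + 251.94)
    = 190927 / 1917.5 ≈ 99.57 °C

T_f ≈ 99.6 °C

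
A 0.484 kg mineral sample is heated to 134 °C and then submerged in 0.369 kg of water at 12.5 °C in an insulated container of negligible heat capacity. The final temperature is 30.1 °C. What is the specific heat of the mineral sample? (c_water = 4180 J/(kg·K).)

c ≈ 540 J/(kg·K)

Heat lost by the mineral sample = heat gained by the water:
0.484·c·(134 − 30.1) = 0.369·4180·(30.1 − 12.5)
50.29 c = 27147  ⇒  c ≈ 539.8 J/(kg·K)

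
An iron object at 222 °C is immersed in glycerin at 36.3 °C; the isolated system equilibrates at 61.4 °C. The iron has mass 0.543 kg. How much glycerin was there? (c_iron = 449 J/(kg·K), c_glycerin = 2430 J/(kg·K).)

m ≈ 0.642 kg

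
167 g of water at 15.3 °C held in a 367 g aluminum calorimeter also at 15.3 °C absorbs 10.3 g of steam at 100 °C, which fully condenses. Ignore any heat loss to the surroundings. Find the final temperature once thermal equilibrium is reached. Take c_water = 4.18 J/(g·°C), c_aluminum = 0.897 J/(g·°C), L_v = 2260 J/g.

T_f ≈ 40.5 °C

Energy conservation, ΣQ = 0:
condense steam: −10.3·2260 = −23278
  condensate cools 100→T: 10.3·4.18·(T − 100) = 43.05(T − 100)
  water warms: 167·4.18·(T − 15.3) = 698.06(T − 15.3)
  cup: 329.2(T − 15.3)
1070.3 T = 23278 + 4305.4 + 15717 = 43300
T ≈ 40.46 °C (< 100 °C, so full condensation is consistent).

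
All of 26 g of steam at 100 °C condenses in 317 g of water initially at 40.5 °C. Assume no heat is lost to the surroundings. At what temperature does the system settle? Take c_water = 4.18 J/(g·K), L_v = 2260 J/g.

T_f ≈ 86.0 °C

Let T be the final temperature. ΣQ_i = 0:
steam→water at 100 °C releases m L_v = 26×2260 = 58760; condensate cools 100→T: 26×4.18×(T − 100) = 108.68(T − 100); original water: 1325.1(T − 40.5)
1433.7 T = 58760 + 10868 + 53665 = 123293
T ≈ 85.99 °C — below 100 °C, confirming all the steam condensed.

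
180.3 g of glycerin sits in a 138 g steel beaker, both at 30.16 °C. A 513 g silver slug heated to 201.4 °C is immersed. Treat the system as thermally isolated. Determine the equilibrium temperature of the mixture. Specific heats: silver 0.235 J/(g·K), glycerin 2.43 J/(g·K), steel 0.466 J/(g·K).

T_f ≈ 63.3 °C

Net heat exchanged in the isolated system is zero:
513*0.235*(T − 201.4) + 180.3*2.43*(T − 30.16) + 138*0.466*(T − 30.16) = 0
120.55(T − 201.4) + 438.13(T − 30.16) + 64.31(T − 30.16) = 0
(120.55 + 438.13 + 64.31) T = 120.55*201.4 + 438.13*30.16 + 64.31*30.16
T ≈ 63.30 °C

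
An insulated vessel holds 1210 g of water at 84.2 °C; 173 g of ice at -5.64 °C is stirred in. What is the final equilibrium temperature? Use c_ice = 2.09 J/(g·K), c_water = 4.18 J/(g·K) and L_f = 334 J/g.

T_f ≈ 63.3 °C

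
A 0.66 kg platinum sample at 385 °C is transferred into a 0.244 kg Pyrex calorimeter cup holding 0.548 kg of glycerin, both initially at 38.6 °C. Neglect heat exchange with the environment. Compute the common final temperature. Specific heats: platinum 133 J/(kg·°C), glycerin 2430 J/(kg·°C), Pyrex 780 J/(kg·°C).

T_f ≈ 57.5 °C

Let T be the final temperature. ΣQ_i = 0:
0.66*133*(T − 385) + 0.548*2430*(T − 38.6) + 0.244*780*(T − 38.6) = 0
87.78(T − 385) + 1331.6(T − 38.6) + 190.32(T − 38.6) = 0
1609.7 T = 92543
T ≈ 57.49 °C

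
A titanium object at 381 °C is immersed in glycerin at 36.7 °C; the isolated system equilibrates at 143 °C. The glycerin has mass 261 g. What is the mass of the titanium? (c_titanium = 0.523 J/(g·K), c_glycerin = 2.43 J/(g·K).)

|Q_titanium| = |Q_glycerin|:
m×0.523×(381 − 143) = 261×2.43×(143 − 36.7)
124.47 m = 67419  ⇒  m ≈ 541.6 g

m ≈ 542 g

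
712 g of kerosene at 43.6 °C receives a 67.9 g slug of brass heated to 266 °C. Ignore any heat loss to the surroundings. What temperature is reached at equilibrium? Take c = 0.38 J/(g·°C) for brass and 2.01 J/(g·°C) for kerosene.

T_f ≈ 47.5 °C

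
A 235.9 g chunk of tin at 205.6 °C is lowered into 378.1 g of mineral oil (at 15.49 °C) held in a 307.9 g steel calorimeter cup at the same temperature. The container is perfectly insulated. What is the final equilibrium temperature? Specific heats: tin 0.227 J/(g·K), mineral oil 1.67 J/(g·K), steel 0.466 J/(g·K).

Taking heat into each body as positive, Σ m c ΔT = 0:
235.9×0.227×(T − 205.6) + 378.1×1.67×(T − 15.49) + 307.9×0.466×(T − 15.49) = 0
53.55(T − 205.6) + 631.43(T − 15.49) + 143.48(T − 15.49) = 0
828.46 T = 23013
T = 23013/828.46 ≈ 27.78 °C

T_f ≈ 27.8 °C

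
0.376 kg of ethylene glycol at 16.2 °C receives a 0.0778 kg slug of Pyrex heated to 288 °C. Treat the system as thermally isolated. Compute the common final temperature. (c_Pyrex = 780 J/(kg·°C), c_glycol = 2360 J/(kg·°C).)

T_f ≈ 33.6 °C

Let T be the final temperature. ΣQ_i = 0:
0.0778×780×(T − 288) + 0.376×2360×(T − 16.2) = 0
948.04 T = 31852
T = 31852 / 948.04 = 33.6 °C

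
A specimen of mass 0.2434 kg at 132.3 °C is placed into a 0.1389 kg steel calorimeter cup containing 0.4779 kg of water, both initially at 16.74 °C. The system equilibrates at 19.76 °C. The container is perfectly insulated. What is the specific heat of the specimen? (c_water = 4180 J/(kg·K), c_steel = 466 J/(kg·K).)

Taking heat into each body as positive, Σ m c ΔT = 0:
0.2434×c×(19.76 − 132.3) + 0.4779×4180×(19.76 − 16.74) + 0.1389×466×(19.76 − 16.74) = 0
-27.39 c = -6228.3
c = -6228.3/-27.39 ≈ 227.4 J/(kg·K)

c ≈ 227 J/(kg·K)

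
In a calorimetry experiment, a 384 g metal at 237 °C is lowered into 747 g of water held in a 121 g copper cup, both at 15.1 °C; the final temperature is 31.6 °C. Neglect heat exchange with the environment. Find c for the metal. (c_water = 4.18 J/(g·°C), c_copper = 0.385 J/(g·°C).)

c ≈ 0.663 J/(g·°C)

Let T be the final temperature. ΣQ_i = 0:
384·c·(31.6 − 237) + 747·4.18·(31.6 − 15.1) + 121·0.385·(31.6 − 15.1) = 0
-78874 c = -52289
c = -52289/-78874 ≈ 0.6629 J/(g·°C)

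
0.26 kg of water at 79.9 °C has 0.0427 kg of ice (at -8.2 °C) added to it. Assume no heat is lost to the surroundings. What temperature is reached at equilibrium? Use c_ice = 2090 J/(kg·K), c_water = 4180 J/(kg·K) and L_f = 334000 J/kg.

T_f ≈ 56.8 °C

Setting the total heat transfer to zero:
warm ice to 0 °C: 0.0427×2090×(0 − (-8.2)) = 731.79; latent heat to melt: 0.0427×334000 = 14262; meltwater 0→T: 0.0427×4180×T = 178.49 T; water: 1086.8(T − 79.9)
1265.3 T = 86835 − 14994 = 71842
T ≈ 56.78 °C (positive, so assuming full melt was valid).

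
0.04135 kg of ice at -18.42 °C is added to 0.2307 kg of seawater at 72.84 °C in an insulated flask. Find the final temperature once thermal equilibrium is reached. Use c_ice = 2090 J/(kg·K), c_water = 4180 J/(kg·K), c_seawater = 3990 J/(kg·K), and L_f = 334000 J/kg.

Energy balance with sensible and latent terms:
ice -18.42→0 °C: 0.04135×2090×18.42 = 1591.9
  latent heat to melt: 0.04135×334000 = 13811
  meltwater 0→T: 0.04135×4180×T = 172.84 T
  seawater cools: 0.2307×3990×(T − 72.84) = 920.49(T − 72.84)
1093.3 T = 67049 − 15403 = 51646
T ≈ 47.24 °C. Since T > 0 °C, the all-ice-melts assumption holds.

T_f ≈ 47.2 °C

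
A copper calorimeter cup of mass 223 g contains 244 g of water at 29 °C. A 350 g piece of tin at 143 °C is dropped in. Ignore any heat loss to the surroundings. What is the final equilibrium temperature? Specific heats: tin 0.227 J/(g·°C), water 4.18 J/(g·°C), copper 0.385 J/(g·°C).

Energy conservation, ΣQ = 0:
350*0.227*(T − 143) + 244*4.18*(T − 29) + 223*0.385*(T − 29) = 0
1185.2 T = 43429
T = 43429 / 1185.2 = 36.6 °C

T_f ≈ 36.6 °C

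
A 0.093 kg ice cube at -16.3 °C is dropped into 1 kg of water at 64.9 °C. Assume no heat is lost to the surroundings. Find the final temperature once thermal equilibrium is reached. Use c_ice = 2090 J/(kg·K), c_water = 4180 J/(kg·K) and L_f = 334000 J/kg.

T_f ≈ 51.9 °C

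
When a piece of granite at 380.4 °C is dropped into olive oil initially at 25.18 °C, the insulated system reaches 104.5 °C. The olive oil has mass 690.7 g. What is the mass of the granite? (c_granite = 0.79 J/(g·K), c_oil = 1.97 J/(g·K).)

m ≈ 495 g

|Q_granite| = |Q_oil|:
m×0.79×(380.4 − 104.5) = 690.7×1.97×(104.5 − 25.18)
217.96 m = 107929  ⇒  m ≈ 495.2 g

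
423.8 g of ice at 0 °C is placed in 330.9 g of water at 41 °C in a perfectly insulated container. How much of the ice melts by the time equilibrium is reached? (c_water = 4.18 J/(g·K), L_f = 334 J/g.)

m_melted ≈ 170 g

Cooling the water to 0 °C releases 330.9·4.18·41 = 56710 J.
To melt every bit of ice: 423.8·334 = 141549 J.
Since 56710 < 141549 J, not all the ice melts; equilibrium is at 0 °C.
Mass melted = 56710/334 ≈ 169.8 g.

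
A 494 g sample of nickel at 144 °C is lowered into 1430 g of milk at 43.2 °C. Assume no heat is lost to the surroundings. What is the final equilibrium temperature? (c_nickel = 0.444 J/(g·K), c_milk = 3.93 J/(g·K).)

T_f ≈ 47.0 °C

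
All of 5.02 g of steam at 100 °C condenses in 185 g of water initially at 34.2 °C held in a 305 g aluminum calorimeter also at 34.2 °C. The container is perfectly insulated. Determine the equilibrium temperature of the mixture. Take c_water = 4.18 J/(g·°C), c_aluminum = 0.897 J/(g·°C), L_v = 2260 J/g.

T_f ≈ 46.1 °C

Let T be the final temperature. ΣQ_i = 0:
condense steam: −5.02×2260 = −11345
  condensate cools 100→T: 5.02×4.18×(T − 100) = 20.98(T − 100)
  water warms: 185×4.18×(T − 34.2) = 773.3(T − 34.2)
  aluminum cup: 305×0.897×(T − 34.2) = 273.58(T − 34.2)
1067.9 T = 11345 + 2098.4 + 35803 = 49247
T ≈ 46.12 °C — below 100 °C, confirming all the steam condensed.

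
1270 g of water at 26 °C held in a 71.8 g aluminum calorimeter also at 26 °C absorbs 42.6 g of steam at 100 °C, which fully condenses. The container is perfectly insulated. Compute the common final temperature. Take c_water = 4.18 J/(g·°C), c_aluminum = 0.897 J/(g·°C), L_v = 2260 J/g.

Energy conservation, ΣQ = 0:
latent heat released on condensation: 42.6×2260 = 96276
  condensate cools 100→T: 42.6×4.18×(T − 100) = 178.07(T − 100)
  water warms: 1270×4.18×(T − 26) = 5308.6(T − 26)
  cup: 64.4(T − 26)
5551.1 T = 96276 + 17807 + 139698 = 253781
T ≈ 45.72 °C — below 100 °C, confirming all the steam condensed.

T_f ≈ 45.7 °C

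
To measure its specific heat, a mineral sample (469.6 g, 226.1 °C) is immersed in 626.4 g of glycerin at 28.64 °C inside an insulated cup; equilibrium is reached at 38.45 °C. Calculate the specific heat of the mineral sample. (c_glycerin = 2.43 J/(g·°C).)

Let T be the final temperature. ΣQ_i = 0:
469.6×c×(38.45 − 226.1) + 626.4×2.43×(38.45 − 28.64) = 0
-88120 c = -14932
c = -14932/-88120 ≈ 0.1695 J/(g·°C)

c ≈ 0.169 J/(g·°C)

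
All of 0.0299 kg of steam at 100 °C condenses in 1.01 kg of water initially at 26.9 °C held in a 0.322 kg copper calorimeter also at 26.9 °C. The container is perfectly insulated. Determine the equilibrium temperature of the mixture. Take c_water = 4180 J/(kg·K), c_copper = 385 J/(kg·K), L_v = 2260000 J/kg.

Setting the total heat transfer to zero:
condense steam: −0.0299·2260000 = −67574; condensate cools 100→T: 0.0299·4180·(T − 100) = 124.98(T − 100); original water: 4221.8(T − 26.9); copper cup: 0.322·385·(T − 26.9) = 123.97(T − 26.9)
4470.8 T = 67574 + 12498 + 116901 = 196973
T ≈ 44.06 °C, under the boiling point, so the assumption holds.

T_f ≈ 44.1 °C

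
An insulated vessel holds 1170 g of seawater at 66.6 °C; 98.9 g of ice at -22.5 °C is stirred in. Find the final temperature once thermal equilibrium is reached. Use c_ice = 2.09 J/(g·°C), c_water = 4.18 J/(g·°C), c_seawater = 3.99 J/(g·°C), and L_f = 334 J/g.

Let T be the final temperature. ΣQ_i = 0:
warm ice to 0 °C: 98.9×2.09×(0 − (-22.5)) = 4650.8; fusion: m_ice L_f = 98.9×334 = 33033; meltwater 0→T: 98.9×4.18×T = 413.4 T; seawater cools: 1170×3.99×(T − 66.6) = 4668.3(T − 66.6)
5081.7 T = 310909 − 37683 = 273225
T ≈ 53.77 °C. Since T > 0 °C, the all-ice-melts assumption holds.

T_f ≈ 53.8 °C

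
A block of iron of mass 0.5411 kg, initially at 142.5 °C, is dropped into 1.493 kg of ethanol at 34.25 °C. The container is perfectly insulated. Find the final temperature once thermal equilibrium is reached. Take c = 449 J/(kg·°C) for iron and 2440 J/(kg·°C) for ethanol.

T_f ≈ 41.0 °C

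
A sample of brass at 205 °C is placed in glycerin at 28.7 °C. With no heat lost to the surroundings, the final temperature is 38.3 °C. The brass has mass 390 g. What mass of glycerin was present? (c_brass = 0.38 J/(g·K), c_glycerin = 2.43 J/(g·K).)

|Q_brass| = |Q_glycerin|:
390×0.38×(205 − 38.3) = m×2.43×(38.3 − 28.7)
23.33 m = 24705  ⇒  m ≈ 1059 g

m ≈ 1060 g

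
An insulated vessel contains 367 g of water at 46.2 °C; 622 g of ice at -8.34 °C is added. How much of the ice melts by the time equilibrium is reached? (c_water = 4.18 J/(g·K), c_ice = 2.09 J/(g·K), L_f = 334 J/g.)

m_melted ≈ 180 g

Water can give up m c ΔT = 367×4.18×46.2 = 70874 J before reaching 0 °C.
Warming the ice to 0 °C takes 622×2.09×8.34 = 10842 J, leaving 60032 J for melting.
To melt every bit of ice: 622×334 = 207748 J.
Since 60032 < 207748 J, not all the ice melts; equilibrium is at 0 °C.
m_melted×334 = 60032  ⇒  m_melted ≈ 179.7 g.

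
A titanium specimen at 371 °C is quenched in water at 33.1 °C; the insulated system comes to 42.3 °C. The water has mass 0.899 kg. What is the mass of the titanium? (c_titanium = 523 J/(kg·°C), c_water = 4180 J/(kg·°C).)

Conservation of energy gives ΣQ = 0:
m×523×(42.3 − 371) + 0.899×4180×(42.3 − 33.1) = 0
-171910 m = -34572
m = -34572/-171910 ≈ 0.2011 kg

m ≈ 0.201 kg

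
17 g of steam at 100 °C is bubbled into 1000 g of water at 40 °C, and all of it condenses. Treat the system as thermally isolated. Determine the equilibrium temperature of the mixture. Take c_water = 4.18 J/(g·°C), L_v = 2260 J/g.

T_f ≈ 50.0 °C

Taking heat into each body as positive, Σ m c ΔT = 0:
latent heat released on condensation: 17×2260 = 38420
  condensed water 100 °C→T: 71.06(T − 100)
  water warms: 1000×4.18×(T − 40) = 4180(T − 40)
4251.1 T = 38420 + 7106 + 167200 = 212726
T ≈ 50.04 °C, under the boiling point, so the assumption holds.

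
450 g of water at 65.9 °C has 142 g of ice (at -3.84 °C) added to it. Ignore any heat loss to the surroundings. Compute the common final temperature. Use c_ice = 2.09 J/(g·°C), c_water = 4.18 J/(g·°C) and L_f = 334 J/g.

T_f ≈ 30.5 °C

Net heat exchanged in the isolated system is zero:
warm ice to 0 °C: 142×2.09×(0 − (-3.84)) = 1139.6
  fusion: m_ice L_f = 142×334 = 47428
  warm the meltwater: 593.56 T
  water: 1881(T − 65.9)
2474.6 T = 123958 − 48568 = 75390
T ≈ 30.47 °C. Since T > 0 °C, the all-ice-melts assumption holds.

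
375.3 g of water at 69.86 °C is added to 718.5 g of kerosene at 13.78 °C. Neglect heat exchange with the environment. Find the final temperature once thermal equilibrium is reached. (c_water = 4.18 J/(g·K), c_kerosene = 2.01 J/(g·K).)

T_f ≈ 43.0 °C

With ΣQ=0 the equilibrium temperature is the m·c-weighted mean:
T_f = (1568.8·69.86 + 1444.2·13.78) / (1568.8 + 1444.2)
    = 129494 / 3012.9 ≈ 42.98 °C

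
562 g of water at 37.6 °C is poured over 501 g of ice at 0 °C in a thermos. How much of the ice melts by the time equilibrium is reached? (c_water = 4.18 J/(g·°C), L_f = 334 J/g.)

Cooling the water to 0 °C releases 562×4.18×37.6 = 88328 J.
Fully melting the ice requires m_ice L_f = 501×334 = 167334 J.
Since 88328 < 167334 J, not all the ice melts; equilibrium is at 0 °C.
Mass melted = 88328/334 ≈ 264.5 g.

m_melted ≈ 264 g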